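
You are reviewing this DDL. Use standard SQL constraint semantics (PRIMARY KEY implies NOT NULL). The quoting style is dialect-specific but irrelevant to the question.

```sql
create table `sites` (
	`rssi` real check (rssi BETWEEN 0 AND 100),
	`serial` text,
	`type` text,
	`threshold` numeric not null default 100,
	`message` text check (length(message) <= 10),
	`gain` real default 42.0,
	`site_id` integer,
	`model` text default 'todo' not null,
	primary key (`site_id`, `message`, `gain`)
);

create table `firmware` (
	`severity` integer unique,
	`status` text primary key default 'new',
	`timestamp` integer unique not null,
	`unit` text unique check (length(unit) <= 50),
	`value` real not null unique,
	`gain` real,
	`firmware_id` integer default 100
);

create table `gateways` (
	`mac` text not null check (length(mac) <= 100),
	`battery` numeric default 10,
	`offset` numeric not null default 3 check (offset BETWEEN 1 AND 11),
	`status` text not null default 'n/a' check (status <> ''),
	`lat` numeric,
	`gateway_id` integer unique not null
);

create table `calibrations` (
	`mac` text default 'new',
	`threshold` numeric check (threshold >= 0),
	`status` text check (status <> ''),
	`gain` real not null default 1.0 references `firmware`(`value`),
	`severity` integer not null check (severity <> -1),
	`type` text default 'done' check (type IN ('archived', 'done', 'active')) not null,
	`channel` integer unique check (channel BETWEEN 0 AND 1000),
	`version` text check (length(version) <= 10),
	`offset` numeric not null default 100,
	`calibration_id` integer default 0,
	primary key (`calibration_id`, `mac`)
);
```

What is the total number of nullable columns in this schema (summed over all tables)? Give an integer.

sites: 3 nullable (rssi, serial, type — PK (site_id, message, gain) and explicit NOT NULL columns excluded).
firmware: 4 nullable (severity, unit, gain, firmware_id — PK (status) and explicit NOT NULL columns excluded).
gateways: 2 nullable (battery, lat — PK none and explicit NOT NULL columns excluded).
calibrations: 4 nullable (threshold, status, channel, version — PK (calibration_id, mac) and explicit NOT NULL columns excluded).
Total: 3 + 4 + 2 + 4 = 13.

13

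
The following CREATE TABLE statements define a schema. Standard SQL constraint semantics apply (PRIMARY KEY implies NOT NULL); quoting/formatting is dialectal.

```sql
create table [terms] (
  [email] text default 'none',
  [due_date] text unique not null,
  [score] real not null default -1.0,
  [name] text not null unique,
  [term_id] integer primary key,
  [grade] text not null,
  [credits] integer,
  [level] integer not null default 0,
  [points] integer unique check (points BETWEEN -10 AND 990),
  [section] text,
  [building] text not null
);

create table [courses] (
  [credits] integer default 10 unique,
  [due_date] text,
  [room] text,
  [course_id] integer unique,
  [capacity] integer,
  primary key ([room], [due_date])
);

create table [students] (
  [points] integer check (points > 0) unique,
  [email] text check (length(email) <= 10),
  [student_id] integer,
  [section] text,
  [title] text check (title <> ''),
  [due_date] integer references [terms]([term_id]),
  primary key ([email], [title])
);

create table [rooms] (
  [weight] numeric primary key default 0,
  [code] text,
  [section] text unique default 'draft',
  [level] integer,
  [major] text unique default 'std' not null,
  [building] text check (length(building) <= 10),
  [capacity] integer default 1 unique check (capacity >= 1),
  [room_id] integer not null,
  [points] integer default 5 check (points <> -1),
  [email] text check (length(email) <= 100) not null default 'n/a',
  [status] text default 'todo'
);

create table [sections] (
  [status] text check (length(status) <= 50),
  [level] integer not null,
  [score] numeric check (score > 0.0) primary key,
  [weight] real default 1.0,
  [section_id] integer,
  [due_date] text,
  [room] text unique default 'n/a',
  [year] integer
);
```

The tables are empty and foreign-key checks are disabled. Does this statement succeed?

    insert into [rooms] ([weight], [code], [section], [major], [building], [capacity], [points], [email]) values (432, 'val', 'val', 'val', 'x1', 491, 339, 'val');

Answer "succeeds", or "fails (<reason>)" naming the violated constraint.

room_id is omitted from the column list and has no DEFAULT, so it would receive NULL.
But room_id is declared NOT NULL.

fails (NOT NULL on room_id)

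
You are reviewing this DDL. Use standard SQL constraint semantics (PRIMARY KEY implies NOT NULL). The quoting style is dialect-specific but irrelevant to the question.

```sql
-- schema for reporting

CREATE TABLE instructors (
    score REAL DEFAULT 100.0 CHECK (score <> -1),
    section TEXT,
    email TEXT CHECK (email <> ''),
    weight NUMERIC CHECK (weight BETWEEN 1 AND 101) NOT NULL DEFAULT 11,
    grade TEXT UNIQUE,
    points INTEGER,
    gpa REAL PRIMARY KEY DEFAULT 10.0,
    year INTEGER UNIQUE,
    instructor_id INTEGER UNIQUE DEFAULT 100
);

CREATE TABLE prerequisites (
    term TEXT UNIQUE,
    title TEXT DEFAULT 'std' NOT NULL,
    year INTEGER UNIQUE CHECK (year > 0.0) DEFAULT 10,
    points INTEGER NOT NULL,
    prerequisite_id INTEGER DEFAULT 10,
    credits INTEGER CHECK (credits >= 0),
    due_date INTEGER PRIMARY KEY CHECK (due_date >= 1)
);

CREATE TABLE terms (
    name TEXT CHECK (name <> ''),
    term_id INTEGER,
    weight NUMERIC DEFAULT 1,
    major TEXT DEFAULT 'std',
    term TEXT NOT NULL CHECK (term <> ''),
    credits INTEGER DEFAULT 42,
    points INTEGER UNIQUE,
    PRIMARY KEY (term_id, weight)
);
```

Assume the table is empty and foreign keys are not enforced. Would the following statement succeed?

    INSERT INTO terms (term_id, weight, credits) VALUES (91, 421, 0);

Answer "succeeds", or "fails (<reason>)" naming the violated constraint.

term is omitted from the column list and has no DEFAULT, so it would receive NULL.
But term is declared NOT NULL.

fails (NOT NULL on term)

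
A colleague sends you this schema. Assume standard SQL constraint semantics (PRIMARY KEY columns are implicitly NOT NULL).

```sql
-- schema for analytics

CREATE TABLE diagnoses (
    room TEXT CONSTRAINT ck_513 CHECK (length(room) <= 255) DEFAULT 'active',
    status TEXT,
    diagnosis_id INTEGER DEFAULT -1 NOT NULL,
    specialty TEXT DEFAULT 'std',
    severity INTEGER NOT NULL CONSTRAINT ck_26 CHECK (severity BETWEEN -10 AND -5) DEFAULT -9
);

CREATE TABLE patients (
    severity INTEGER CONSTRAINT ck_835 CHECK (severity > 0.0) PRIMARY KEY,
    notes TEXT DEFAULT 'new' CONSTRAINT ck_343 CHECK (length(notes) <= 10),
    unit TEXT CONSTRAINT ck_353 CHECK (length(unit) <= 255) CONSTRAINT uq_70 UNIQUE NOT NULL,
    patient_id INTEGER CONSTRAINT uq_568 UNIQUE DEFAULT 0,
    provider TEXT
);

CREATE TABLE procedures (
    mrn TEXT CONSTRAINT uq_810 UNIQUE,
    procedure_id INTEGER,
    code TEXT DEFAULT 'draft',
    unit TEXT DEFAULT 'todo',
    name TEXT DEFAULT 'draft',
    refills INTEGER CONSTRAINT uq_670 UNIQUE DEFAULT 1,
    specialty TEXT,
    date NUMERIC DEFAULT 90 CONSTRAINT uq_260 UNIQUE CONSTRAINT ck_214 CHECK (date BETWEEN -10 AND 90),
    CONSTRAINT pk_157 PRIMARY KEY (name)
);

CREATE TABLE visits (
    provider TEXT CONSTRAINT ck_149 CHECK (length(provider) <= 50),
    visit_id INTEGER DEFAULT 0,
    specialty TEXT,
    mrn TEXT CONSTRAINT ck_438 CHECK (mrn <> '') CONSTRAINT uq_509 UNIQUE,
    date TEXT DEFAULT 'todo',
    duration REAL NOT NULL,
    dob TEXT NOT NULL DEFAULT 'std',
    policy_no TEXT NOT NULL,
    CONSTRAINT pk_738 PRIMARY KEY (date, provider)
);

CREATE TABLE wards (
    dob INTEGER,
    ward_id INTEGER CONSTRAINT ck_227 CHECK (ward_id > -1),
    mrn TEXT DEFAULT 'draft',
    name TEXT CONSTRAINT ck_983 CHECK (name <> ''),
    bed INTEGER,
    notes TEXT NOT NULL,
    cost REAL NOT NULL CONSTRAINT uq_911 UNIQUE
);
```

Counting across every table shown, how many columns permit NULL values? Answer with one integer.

diagnoses: 3 nullable (room, status, specialty — PK none and explicit NOT NULL columns excluded).
patients: 3 nullable (notes, patient_id, provider — PK (severity) and explicit NOT NULL columns excluded).
procedures: 7 nullable (mrn, procedure_id, code, unit, refills, specialty, date — PK (name) and explicit NOT NULL columns excluded).
visits: 3 nullable (visit_id, specialty, mrn — PK (date, provider) and explicit NOT NULL columns excluded).
wards: 5 nullable (dob, ward_id, mrn, name, bed — PK none and explicit NOT NULL columns excluded).
Total: 3 + 3 + 7 + 3 + 5 = 21.

21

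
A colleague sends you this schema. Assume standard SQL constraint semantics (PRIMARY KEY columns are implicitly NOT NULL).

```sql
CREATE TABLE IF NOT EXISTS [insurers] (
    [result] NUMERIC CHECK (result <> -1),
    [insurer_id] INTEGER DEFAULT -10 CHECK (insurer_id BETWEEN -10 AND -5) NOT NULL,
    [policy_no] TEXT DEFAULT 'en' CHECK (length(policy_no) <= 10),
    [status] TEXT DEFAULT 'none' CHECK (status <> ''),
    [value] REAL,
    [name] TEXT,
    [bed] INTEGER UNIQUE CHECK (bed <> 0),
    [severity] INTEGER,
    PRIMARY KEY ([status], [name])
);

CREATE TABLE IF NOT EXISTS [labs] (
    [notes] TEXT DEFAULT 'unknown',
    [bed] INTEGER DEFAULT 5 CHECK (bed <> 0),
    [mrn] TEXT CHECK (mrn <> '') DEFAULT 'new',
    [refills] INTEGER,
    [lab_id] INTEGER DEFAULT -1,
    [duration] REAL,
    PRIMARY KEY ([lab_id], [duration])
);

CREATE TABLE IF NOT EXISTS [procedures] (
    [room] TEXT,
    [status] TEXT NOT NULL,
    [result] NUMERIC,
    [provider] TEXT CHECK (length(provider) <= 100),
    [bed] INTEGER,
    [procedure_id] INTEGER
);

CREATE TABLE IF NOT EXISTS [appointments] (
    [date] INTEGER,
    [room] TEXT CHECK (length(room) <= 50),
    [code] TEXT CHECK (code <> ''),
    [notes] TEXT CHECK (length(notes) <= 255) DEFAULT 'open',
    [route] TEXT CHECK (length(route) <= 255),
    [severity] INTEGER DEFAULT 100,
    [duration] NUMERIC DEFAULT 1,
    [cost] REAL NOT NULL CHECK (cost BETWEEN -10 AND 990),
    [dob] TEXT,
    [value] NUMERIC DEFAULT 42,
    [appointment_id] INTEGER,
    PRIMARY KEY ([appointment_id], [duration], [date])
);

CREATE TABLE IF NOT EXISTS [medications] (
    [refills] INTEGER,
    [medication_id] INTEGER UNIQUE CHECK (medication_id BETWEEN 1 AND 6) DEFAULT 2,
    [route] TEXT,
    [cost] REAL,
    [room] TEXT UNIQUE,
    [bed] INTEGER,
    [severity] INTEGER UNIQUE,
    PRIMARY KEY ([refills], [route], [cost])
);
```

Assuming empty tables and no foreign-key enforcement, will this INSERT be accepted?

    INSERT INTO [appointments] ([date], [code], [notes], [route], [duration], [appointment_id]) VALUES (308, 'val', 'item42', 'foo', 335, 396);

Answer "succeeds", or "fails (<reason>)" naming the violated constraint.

fails (NOT NULL on cost)

cost is omitted from the column list and has no DEFAULT, so it would receive NULL.
But cost is declared NOT NULL.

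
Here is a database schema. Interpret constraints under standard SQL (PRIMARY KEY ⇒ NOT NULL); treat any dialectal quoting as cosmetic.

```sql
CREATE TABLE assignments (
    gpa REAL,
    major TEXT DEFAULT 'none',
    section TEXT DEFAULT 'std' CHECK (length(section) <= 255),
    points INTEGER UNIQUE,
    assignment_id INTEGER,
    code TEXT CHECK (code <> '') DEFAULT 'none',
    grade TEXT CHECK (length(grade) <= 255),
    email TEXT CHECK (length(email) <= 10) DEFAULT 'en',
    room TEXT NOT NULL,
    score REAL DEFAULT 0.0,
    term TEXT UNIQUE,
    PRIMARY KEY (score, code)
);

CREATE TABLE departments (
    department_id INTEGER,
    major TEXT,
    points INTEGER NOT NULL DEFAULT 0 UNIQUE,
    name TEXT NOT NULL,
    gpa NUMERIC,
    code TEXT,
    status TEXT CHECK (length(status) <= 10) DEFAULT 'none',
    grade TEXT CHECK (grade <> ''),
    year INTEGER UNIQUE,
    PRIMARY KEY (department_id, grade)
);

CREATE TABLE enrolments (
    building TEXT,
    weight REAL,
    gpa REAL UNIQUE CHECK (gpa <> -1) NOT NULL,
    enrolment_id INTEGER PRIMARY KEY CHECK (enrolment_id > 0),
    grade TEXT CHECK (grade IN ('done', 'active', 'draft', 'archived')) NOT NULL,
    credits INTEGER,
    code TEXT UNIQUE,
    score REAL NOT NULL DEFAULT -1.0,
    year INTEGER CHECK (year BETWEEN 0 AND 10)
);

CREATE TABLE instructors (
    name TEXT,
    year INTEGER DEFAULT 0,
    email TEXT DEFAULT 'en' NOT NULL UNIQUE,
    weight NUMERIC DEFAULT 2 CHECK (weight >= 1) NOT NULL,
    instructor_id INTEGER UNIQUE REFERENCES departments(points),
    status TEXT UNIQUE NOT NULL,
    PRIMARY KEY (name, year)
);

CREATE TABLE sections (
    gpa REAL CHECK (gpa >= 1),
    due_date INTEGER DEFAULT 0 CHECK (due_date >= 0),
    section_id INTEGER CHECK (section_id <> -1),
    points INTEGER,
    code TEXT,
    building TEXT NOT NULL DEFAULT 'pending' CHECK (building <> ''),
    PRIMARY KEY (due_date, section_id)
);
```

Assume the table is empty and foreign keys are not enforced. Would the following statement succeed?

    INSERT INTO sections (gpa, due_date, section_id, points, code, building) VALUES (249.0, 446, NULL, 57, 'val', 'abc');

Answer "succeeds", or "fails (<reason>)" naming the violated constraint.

fails (NOT NULL on section_id)

section_id is explicitly set to NULL, but section_id is part of the PRIMARY KEY (implied NOT NULL).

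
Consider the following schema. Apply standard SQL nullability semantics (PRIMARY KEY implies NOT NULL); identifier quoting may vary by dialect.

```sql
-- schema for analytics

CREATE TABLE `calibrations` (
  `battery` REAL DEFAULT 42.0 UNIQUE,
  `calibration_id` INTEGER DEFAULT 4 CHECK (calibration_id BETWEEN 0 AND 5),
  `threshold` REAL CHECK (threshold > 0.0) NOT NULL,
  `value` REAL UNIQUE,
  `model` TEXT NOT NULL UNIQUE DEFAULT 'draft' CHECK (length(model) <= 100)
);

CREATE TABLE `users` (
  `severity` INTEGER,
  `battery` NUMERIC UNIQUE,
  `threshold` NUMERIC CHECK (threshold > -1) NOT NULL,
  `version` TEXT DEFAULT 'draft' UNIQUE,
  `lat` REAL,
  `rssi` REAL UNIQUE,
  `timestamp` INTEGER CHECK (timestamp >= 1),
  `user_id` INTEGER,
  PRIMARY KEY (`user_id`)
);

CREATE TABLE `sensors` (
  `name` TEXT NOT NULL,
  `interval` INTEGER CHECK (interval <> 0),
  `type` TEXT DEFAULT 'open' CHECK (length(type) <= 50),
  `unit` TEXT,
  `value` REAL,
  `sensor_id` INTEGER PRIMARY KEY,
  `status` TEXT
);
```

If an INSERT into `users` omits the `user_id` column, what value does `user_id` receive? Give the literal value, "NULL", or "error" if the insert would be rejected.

user_id has no DEFAULT clause.
Omitting it would insert NULL, but it is part of the PRIMARY KEY, so the INSERT fails.

error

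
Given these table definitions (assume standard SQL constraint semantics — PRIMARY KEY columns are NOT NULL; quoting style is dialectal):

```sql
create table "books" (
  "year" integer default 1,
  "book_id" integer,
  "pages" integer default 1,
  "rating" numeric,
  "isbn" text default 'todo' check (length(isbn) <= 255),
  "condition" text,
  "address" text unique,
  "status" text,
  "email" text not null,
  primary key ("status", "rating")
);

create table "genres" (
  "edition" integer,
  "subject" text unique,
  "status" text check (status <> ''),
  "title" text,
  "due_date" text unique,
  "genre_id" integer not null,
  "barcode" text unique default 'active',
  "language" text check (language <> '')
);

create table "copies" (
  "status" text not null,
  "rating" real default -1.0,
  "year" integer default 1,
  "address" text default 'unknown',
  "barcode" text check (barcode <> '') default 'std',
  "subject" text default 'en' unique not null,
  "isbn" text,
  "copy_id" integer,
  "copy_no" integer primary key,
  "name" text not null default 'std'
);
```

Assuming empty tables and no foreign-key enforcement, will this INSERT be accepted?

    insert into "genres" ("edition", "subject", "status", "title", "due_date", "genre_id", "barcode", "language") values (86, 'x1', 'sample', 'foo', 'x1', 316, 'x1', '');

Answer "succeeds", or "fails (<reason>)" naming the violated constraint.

fails (CHECK on language)

The value '' for language violates CHECK (language <> '').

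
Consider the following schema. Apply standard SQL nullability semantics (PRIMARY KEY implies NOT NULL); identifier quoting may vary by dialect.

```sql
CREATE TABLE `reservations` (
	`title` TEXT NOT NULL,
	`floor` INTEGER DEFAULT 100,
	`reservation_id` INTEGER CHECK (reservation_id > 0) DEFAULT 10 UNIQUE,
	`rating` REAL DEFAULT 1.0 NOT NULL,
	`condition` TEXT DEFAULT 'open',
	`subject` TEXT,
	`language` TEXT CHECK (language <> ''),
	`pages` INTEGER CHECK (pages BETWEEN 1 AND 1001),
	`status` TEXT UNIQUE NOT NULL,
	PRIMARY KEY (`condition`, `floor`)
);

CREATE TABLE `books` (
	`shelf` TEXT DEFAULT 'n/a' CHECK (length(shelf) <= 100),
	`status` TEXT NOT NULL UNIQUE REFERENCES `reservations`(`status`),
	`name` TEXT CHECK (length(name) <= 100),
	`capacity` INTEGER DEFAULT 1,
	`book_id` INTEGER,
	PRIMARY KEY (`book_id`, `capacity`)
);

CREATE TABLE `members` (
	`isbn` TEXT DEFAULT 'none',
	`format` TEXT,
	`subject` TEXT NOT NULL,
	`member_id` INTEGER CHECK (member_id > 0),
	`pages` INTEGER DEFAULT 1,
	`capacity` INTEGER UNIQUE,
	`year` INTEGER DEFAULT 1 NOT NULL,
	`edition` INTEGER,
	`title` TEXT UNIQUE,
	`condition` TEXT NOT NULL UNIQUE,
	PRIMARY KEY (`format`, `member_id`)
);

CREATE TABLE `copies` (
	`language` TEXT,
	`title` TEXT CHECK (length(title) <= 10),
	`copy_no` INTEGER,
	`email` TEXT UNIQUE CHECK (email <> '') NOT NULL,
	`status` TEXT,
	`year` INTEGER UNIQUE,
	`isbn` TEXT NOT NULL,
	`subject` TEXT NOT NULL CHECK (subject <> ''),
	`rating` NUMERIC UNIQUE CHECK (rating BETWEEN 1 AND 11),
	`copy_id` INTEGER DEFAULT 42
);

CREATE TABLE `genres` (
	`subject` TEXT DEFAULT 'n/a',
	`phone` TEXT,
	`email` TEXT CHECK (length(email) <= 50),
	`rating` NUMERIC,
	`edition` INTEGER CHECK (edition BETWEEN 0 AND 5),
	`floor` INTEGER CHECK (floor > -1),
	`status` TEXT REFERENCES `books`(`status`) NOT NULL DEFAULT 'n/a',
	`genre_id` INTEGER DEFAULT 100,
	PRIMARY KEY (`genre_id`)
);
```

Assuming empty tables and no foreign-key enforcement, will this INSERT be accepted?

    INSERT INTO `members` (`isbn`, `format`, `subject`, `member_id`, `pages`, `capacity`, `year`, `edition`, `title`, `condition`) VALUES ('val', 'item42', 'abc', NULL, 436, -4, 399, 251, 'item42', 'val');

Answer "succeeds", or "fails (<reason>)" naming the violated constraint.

fails (NOT NULL on member_id)

member_id is explicitly set to NULL, but member_id is part of the PRIMARY KEY (implied NOT NULL).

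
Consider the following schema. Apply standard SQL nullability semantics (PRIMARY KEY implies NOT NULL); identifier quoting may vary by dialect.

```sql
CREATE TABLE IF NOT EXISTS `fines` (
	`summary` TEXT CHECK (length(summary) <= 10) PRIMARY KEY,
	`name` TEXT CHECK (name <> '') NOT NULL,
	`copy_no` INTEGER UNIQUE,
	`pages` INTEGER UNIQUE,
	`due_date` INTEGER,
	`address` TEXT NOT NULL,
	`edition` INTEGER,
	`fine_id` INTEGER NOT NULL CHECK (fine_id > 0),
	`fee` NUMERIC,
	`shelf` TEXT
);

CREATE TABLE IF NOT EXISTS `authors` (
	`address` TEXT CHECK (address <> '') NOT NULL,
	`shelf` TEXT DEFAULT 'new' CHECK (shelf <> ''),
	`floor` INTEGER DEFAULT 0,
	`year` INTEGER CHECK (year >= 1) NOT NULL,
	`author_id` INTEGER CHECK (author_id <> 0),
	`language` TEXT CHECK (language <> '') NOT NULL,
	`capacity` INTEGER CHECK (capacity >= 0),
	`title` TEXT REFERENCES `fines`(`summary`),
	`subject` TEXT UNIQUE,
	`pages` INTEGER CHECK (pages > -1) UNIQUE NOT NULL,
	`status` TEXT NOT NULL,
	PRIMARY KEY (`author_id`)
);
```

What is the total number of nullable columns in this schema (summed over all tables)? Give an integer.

11

fines: 6 nullable (copy_no, pages, due_date, edition, fee, shelf — PK (summary) and explicit NOT NULL columns excluded).
authors: 5 nullable (shelf, floor, capacity, title, subject — PK (author_id) and explicit NOT NULL columns excluded).
Total: 6 + 5 = 11.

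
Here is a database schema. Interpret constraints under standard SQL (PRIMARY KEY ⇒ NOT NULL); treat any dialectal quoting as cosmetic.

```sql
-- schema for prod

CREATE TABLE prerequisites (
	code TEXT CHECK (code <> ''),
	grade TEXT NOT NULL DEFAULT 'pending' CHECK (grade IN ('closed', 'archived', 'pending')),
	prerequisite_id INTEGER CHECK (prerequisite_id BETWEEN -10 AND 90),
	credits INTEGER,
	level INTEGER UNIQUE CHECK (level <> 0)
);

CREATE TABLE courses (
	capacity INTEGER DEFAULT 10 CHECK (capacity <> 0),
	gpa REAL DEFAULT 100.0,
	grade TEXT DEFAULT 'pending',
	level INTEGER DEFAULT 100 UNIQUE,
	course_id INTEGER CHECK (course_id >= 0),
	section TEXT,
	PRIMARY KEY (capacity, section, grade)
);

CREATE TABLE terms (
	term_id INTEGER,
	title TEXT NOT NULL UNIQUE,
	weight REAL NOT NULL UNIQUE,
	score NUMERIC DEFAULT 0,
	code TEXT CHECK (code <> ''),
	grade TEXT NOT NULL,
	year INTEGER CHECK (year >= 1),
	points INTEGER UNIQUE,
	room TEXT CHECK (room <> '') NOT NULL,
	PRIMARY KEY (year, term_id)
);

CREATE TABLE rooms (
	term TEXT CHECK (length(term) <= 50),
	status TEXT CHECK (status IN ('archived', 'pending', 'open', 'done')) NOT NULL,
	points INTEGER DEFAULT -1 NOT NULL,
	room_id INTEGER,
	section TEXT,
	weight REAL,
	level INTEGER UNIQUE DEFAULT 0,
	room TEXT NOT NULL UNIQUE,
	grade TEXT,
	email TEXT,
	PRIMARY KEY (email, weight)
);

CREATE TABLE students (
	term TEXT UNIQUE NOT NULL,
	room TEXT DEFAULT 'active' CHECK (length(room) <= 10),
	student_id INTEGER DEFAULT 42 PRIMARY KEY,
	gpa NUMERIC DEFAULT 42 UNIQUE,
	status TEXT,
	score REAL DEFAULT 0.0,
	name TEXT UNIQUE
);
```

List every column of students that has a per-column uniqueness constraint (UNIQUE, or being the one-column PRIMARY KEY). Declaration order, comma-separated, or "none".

term, student_id, gpa, name

- term: declared UNIQUE → unique.
- room: no UNIQUE or single-column PK constraint.
- student_id: single-column PRIMARY KEY → unique.
- gpa: declared UNIQUE → unique.
- status: no UNIQUE or single-column PK constraint.
- score: no UNIQUE or single-column PK constraint.
- name: declared UNIQUE → unique.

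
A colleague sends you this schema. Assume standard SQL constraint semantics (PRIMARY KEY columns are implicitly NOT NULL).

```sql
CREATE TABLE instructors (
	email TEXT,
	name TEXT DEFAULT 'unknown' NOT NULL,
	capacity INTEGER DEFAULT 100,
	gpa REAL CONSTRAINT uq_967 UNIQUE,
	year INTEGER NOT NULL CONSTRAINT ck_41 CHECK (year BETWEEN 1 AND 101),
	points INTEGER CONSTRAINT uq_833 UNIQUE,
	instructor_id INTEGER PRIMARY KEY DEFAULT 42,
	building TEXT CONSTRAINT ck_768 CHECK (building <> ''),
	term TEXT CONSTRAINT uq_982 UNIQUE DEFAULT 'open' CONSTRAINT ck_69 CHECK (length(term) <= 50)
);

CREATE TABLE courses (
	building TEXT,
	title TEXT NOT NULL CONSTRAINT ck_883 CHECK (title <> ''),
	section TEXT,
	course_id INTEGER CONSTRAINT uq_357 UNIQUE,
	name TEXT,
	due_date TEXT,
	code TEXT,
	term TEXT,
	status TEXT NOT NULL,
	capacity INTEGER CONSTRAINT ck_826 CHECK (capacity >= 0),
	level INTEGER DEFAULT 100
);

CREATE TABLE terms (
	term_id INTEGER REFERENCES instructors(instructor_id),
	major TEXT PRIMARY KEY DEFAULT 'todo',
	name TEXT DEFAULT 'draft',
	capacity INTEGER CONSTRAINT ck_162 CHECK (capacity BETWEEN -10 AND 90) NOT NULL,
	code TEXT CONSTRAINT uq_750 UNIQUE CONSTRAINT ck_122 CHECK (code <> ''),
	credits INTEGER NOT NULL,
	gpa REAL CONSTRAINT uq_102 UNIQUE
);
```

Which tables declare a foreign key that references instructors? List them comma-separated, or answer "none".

- terms.term_id references instructors(instructor_id).

terms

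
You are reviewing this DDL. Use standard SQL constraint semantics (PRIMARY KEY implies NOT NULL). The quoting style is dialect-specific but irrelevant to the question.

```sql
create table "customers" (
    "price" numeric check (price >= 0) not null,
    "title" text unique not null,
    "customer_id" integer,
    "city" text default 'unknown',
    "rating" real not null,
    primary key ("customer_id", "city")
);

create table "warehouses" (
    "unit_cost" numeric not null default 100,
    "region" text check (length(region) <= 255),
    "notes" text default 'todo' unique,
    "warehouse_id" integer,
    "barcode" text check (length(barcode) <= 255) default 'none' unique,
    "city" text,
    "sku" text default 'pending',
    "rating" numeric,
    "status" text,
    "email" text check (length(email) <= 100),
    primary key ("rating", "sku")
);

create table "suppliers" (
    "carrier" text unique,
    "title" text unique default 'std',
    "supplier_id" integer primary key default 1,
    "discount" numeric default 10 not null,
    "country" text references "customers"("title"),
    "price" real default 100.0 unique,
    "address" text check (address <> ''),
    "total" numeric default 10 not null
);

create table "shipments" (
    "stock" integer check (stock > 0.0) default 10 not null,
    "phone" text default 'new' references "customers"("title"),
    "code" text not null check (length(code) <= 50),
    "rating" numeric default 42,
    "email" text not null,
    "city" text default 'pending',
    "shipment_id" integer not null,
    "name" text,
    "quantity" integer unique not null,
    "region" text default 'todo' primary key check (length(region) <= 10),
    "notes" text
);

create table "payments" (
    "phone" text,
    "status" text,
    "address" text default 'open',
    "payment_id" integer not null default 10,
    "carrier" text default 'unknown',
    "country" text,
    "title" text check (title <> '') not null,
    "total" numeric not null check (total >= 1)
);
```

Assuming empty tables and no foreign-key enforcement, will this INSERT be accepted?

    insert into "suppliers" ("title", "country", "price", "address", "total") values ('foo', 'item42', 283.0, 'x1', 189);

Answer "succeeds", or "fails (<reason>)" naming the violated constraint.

NOT NULL columns: discount defaults to 10; supplier_id defaults to 1; total is supplied.
CHECK constraints: 'x1' satisfies (address <> '').
No constraint is violated.

succeeds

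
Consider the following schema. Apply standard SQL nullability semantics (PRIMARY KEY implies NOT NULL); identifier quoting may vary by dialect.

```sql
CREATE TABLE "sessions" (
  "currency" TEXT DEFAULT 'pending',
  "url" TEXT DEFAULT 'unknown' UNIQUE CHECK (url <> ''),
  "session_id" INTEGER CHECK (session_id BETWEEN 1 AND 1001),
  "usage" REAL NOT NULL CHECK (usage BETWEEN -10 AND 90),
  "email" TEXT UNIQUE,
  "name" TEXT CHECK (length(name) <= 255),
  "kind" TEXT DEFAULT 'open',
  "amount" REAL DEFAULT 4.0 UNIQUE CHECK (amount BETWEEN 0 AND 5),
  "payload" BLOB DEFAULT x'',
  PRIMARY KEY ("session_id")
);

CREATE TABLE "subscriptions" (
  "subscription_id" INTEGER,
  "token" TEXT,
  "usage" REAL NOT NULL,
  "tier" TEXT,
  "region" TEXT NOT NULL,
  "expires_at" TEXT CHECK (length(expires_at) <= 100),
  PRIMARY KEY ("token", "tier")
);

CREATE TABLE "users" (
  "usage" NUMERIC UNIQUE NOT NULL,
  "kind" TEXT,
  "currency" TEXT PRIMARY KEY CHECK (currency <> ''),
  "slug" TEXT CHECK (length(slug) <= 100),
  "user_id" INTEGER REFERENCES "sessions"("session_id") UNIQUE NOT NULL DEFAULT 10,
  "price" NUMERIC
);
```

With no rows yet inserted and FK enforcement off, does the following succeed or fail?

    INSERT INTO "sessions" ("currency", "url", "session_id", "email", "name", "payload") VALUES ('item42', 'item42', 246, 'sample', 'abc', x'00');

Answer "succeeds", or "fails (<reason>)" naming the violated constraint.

fails (NOT NULL on usage)

usage is omitted from the column list and has no DEFAULT, so it would receive NULL.
But usage is declared NOT NULL.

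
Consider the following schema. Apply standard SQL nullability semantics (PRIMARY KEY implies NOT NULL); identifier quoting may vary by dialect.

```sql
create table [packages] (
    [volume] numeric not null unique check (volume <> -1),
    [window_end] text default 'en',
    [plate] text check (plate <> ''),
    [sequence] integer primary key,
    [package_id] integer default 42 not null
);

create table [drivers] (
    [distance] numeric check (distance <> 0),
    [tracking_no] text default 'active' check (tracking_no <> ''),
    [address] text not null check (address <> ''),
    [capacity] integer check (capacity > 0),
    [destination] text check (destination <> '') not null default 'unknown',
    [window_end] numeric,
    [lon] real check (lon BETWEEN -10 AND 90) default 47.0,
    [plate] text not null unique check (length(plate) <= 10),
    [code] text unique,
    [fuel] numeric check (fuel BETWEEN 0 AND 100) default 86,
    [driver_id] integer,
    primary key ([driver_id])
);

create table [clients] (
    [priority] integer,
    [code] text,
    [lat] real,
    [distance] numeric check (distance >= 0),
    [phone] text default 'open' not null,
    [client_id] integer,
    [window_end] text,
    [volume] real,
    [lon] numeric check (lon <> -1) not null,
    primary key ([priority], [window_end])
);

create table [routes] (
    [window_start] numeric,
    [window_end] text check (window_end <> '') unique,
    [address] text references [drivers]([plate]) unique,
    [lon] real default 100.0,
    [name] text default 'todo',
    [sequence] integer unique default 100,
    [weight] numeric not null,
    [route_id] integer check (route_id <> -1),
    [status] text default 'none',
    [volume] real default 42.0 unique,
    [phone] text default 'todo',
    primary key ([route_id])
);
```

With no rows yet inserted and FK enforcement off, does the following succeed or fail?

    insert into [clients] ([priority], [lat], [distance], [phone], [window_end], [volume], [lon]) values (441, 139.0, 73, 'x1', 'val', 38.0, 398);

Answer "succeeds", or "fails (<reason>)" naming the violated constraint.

succeeds

NOT NULL columns: lon is supplied; phone is supplied; priority is supplied; window_end is supplied.
CHECK constraints: 73 satisfies (distance >= 0); 398 satisfies (lon <> -1).
No constraint is violated.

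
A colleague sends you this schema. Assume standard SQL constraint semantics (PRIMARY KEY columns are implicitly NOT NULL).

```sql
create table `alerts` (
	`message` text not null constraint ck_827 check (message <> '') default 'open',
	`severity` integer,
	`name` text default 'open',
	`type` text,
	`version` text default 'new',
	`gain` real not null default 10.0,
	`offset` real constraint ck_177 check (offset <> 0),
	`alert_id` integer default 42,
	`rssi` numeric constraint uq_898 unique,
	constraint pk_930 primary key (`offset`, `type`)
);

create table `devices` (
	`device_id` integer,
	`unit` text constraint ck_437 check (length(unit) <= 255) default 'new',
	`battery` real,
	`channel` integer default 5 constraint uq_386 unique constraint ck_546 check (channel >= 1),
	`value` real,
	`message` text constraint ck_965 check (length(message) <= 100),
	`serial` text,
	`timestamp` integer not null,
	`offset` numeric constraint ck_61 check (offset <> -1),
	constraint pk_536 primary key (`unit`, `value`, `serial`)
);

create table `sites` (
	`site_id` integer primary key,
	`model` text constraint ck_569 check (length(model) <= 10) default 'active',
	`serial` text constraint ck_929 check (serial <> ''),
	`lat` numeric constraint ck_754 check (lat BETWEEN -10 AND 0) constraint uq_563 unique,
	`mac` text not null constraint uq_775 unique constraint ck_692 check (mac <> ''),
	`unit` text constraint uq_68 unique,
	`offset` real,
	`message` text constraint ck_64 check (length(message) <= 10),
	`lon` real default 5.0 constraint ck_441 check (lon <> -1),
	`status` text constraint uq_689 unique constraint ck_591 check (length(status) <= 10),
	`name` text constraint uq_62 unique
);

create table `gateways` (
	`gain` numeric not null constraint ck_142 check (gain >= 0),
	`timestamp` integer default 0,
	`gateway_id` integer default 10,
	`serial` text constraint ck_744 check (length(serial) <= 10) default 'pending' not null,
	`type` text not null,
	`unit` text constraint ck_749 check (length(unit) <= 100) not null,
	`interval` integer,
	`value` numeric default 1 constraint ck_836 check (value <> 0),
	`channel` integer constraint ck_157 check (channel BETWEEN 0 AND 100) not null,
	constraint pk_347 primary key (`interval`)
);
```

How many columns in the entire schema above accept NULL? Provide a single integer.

alerts: 5 nullable (severity, name, version, alert_id, rssi — PK (offset, type) and explicit NOT NULL columns excluded).
devices: 5 nullable (device_id, battery, channel, message, offset — PK (unit, value, serial) and explicit NOT NULL columns excluded).
sites: 9 nullable (model, serial, lat, unit, offset, message, lon, status, name — PK (site_id) and explicit NOT NULL columns excluded).
gateways: 3 nullable (timestamp, gateway_id, value — PK (interval) and explicit NOT NULL columns excluded).
Total: 5 + 5 + 9 + 3 = 22.

22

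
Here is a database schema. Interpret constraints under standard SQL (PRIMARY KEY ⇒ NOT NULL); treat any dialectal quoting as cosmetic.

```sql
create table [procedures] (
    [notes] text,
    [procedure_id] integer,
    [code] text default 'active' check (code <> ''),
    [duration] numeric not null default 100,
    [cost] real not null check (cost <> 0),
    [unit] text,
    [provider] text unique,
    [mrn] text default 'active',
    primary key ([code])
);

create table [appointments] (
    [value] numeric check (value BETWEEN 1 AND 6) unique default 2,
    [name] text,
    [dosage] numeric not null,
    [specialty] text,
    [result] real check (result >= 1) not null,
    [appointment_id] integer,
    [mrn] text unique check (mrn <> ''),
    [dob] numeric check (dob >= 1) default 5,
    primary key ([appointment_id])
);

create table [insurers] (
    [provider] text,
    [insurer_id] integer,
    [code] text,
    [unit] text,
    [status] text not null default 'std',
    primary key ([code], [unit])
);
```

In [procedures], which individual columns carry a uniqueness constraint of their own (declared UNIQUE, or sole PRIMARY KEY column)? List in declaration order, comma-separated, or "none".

- notes: no UNIQUE or single-column PK constraint.
- procedure_id: no UNIQUE or single-column PK constraint.
- code: single-column PRIMARY KEY → unique.
- duration: no UNIQUE or single-column PK constraint.
- cost: no UNIQUE or single-column PK constraint.
- unit: no UNIQUE or single-column PK constraint.
- provider: declared UNIQUE → unique.
- mrn: no UNIQUE or single-column PK constraint.

code, provider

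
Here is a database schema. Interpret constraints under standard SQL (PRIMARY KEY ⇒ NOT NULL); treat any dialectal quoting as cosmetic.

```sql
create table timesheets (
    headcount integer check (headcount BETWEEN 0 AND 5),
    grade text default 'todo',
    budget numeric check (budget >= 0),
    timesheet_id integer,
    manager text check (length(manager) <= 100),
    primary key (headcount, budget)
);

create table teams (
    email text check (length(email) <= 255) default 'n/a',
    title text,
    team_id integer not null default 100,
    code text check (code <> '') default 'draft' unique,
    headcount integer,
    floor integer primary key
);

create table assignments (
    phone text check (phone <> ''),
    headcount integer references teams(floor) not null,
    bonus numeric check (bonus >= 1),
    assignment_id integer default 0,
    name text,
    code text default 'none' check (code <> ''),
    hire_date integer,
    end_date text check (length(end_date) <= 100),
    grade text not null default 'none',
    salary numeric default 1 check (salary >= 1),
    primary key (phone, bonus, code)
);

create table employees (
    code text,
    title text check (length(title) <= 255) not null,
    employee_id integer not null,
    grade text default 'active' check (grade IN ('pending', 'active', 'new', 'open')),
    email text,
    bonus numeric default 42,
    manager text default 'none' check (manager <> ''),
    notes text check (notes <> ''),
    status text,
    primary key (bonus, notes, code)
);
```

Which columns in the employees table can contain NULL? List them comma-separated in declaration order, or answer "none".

grade, email, manager, status

- code: part of the PRIMARY KEY, which implies NOT NULL → not nullable.
- title: declared NOT NULL → not nullable.
- employee_id: declared NOT NULL → not nullable.
- grade: CHECK does not forbid NULL (a CHECK constraint passes when its expression is NULL) → nullable.
- email: no NOT NULL constraint applies → nullable.
- bonus: part of the PRIMARY KEY, which implies NOT NULL → not nullable.
- manager: CHECK does not forbid NULL (a CHECK constraint passes when its expression is NULL) → nullable.
- notes: part of the PRIMARY KEY, which implies NOT NULL → not nullable.
- status: no NOT NULL constraint applies → nullable.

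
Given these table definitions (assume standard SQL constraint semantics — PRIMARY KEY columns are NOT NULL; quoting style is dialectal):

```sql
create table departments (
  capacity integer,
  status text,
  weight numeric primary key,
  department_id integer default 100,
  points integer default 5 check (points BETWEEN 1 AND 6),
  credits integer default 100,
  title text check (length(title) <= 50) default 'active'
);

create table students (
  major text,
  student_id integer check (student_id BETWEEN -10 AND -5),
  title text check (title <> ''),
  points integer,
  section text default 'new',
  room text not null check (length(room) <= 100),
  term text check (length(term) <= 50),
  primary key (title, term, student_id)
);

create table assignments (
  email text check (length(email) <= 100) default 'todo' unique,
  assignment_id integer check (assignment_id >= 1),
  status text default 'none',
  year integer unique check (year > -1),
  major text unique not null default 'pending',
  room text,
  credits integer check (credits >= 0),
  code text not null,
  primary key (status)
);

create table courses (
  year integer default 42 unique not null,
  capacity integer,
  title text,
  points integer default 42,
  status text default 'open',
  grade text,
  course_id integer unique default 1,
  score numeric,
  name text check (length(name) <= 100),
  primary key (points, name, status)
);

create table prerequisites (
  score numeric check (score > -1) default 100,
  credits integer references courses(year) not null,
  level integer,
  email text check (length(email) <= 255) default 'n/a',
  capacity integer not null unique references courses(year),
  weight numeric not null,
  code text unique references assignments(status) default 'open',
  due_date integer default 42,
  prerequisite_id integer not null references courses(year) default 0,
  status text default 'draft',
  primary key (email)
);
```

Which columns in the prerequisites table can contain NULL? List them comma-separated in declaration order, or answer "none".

- score: CHECK does not forbid NULL (a CHECK constraint passes when its expression is NULL) → nullable.
- credits: declared NOT NULL → not nullable.
- level: no NOT NULL constraint applies → nullable.
- email: part of the PRIMARY KEY, which implies NOT NULL → not nullable.
- capacity: declared NOT NULL → not nullable.
- weight: declared NOT NULL → not nullable.
- code: a foreign key column may be NULL unless separately constrained → nullable.
- due_date: DEFAULT only fills an omitted column; an explicit NULL is still allowed → nullable.
- prerequisite_id: declared NOT NULL → not nullable.
- status: DEFAULT only fills an omitted column; an explicit NULL is still allowed → nullable.

score, level, code, due_date, status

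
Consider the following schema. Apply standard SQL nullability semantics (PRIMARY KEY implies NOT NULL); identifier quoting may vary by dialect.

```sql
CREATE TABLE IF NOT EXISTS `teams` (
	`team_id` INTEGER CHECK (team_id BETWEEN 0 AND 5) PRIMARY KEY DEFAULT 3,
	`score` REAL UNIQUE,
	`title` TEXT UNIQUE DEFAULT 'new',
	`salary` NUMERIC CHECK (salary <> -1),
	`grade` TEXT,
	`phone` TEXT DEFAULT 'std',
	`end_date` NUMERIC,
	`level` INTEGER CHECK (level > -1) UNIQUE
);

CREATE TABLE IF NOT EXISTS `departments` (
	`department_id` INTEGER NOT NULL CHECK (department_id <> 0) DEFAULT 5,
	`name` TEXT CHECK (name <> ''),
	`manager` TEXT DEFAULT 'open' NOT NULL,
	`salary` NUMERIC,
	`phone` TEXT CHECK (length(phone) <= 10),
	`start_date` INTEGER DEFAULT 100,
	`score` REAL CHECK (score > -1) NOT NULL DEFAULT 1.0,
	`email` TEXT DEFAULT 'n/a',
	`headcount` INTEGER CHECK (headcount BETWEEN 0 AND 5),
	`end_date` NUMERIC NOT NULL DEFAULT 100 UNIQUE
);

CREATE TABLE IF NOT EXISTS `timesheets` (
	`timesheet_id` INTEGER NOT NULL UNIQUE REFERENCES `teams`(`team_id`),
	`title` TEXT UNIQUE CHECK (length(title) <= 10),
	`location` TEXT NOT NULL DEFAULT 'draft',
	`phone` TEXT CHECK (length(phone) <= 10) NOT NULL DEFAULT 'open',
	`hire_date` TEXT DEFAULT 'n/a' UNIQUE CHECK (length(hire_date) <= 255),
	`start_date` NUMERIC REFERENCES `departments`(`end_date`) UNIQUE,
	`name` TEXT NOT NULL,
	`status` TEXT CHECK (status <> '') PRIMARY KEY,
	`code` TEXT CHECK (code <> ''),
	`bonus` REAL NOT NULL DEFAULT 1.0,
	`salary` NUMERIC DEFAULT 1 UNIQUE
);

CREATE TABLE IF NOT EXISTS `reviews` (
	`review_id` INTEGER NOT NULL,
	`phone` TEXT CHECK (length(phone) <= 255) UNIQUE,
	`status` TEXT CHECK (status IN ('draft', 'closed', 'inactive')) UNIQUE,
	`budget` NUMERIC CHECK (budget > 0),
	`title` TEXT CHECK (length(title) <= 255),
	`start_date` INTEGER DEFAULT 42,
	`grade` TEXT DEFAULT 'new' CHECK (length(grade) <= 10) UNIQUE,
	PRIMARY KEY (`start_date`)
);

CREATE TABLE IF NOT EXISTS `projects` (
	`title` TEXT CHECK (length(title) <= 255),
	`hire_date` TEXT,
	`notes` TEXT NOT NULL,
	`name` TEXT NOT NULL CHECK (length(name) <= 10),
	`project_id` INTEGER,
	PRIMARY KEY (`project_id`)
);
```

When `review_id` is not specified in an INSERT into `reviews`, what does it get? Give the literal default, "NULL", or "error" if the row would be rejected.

review_id has no DEFAULT clause.
Omitting it would insert NULL, but it is declared NOT NULL, so the INSERT fails.

error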